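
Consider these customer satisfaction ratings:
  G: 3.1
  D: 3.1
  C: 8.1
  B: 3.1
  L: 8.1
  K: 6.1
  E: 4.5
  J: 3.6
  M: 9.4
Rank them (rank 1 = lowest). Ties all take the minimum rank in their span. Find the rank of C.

Sorted (ascending): 3.1, 3.1, 3.1, 3.6, 4.5, 6.1, 8.1, 8.1, 9.4
The 3 values of 3.1 occupy positions 1–3 → each gets rank 1.
The 2 values of 8.1 occupy positions 7–8 → each gets rank 7.
C has value 8.1 → rank 7.

7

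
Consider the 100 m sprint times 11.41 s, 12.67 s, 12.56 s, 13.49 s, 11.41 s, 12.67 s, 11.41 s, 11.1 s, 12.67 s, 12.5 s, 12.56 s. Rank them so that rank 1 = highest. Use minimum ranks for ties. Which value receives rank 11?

11.1

Sorted (descending): 13.49, 12.67, 12.67, 12.67, 12.56, 12.56, 12.5, 11.41, 11.41, 11.41, 11.1
The 3 values of 12.67 occupy positions 2–4 → each gets rank 2.
The 2 values of 12.56 occupy positions 5–6 → each gets rank 5.
The 3 values of 11.41 occupy positions 8–10 → each gets rank 8.
Rank 11 → value 11.1.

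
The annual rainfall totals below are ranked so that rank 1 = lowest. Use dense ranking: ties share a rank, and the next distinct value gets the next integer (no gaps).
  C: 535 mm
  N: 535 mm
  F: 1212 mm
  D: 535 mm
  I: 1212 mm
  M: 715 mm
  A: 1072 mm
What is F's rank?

Sorted (ascending): 535, 535, 535, 715, 1072, 1212, 1212
The 3 values of 535 share dense rank 1.
The 2 values of 1212 share dense rank 4.
Remaining distinct values take the next consecutive integers.
F has value 1212 mm → rank 4.

4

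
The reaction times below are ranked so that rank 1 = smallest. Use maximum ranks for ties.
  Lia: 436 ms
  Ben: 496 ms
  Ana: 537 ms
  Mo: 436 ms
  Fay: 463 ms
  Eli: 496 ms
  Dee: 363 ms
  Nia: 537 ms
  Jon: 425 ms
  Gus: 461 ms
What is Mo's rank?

Sorted (ascending): 363, 425, 436, 436, 461, 463, 496, 496, 537, 537
The 2 values of 436 occupy positions 3–4 → each gets rank 4.
The 2 values of 496 occupy positions 7–8 → each gets rank 8.
The 2 values of 537 occupy positions 9–10 → each gets rank 10.
Mo has value 436 ms → rank 4.

4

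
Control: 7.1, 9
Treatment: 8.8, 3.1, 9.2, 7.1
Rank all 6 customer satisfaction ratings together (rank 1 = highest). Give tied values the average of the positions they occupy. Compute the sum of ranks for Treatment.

14.5

Sorted (descending): 9.2, 9, 8.8, 7.1, 7.1, 3.1
The 2 values of 7.1 occupy positions 4–5 → average rank (4+5)/2 = 4.5.
Treatment values → pooled ranks: 8.8→3, 3.1→6, 9.2→1, 7.1→4.5
Rank sum = 3 + 6 + 1 + 4.5 = 14.5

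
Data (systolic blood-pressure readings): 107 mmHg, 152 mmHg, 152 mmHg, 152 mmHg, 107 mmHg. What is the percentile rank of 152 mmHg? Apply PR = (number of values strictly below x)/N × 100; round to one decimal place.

N = 5.
Strictly below 152: 2. Equal to 152: 3.
PR = 2/5 × 100 = 40.0

40.0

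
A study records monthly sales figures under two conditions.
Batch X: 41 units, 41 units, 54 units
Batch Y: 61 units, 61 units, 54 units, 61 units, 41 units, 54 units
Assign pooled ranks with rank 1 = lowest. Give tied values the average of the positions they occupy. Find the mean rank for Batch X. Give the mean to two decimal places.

3.00

Sorted (ascending): 41, 41, 41, 54, 54, 54, 61, 61, 61
The 3 values of 41 occupy positions 1–3 → average rank 2.
The 3 values of 54 occupy positions 4–6 → average rank 5.
The 3 values of 61 occupy positions 7–9 → average rank 8.
Batch X values → pooled ranks: 41→2, 41→2, 54→5
Mean rank = (2 + 2 + 5) / 3 = 3.00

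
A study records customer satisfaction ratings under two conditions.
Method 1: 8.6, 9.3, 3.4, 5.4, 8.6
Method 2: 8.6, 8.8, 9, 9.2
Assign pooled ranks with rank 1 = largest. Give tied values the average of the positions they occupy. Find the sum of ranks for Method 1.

30

Sorted (descending): 9.3, 9.2, 9, 8.8, 8.6, 8.6, 8.6, 5.4, 3.4
The 3 values of 8.6 occupy positions 5–7 → average rank 6.
Method 1 values → pooled ranks: 8.6→6, 9.3→1, 3.4→9, 5.4→8, 8.6→6
Rank sum = 6 + 1 + 9 + 8 + 6 = 30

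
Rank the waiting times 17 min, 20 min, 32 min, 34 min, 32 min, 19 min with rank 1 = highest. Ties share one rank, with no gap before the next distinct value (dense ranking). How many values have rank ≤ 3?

4

Sorted (descending): 34, 32, 32, 20, 19, 17
The 2 values of 32 share dense rank 2.
Remaining distinct values take the next consecutive integers.
Ranks ≤ 3: {1, 2, 2, 3} → 4 values.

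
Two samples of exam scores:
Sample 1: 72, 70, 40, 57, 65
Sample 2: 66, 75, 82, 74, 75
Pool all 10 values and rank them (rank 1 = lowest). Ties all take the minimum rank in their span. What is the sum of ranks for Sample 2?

37

Sorted (ascending): 40, 57, 65, 66, 70, 72, 74, 75, 75, 82
The 2 values of 75 occupy positions 8–9 → each gets rank 8.
Sample 2 values → pooled ranks: 66→4, 75→8, 82→10, 74→7, 75→8
Rank sum = 4 + 8 + 10 + 7 + 8 = 37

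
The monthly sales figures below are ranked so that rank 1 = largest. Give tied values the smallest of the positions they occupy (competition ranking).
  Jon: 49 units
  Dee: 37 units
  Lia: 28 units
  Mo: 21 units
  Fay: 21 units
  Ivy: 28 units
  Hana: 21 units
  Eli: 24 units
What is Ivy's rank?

Sorted (descending): 49, 37, 28, 28, 24, 21, 21, 21
The 2 values of 28 occupy positions 3–4 → each gets rank 3.
The 3 values of 21 occupy positions 6–8 → each gets rank 6.
Ivy has value 28 units → rank 3.

3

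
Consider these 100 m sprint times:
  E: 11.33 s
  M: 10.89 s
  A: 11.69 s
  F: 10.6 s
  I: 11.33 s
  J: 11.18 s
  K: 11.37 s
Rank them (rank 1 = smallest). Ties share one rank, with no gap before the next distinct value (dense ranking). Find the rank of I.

Sorted (ascending): 10.6, 10.89, 11.18, 11.33, 11.33, 11.37, 11.69
The 2 values of 11.33 share dense rank 4.
Remaining distinct values take the next consecutive integers.
I has value 11.33 s → rank 4.

4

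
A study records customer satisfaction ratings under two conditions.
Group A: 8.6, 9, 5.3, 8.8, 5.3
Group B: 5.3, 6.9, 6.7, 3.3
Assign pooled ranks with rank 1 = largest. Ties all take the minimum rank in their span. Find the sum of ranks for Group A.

Sorted (descending): 9, 8.8, 8.6, 6.9, 6.7, 5.3, 5.3, 5.3, 3.3
The 3 values of 5.3 occupy positions 6–8 → each gets rank 6.
Group A values → pooled ranks: 8.6→3, 9→1, 5.3→6, 8.8→2, 5.3→6
Rank sum = 3 + 1 + 6 + 2 + 6 = 18

18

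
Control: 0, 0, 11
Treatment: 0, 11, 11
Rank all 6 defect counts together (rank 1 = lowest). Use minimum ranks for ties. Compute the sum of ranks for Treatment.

9

Sorted (ascending): 0, 0, 0, 11, 11, 11
The 3 values of 0 occupy positions 1–3 → each gets rank 1.
The 3 values of 11 occupy positions 4–6 → each gets rank 4.
Treatment values → pooled ranks: 0→1, 11→4, 11→4
Rank sum = 1 + 4 + 4 = 9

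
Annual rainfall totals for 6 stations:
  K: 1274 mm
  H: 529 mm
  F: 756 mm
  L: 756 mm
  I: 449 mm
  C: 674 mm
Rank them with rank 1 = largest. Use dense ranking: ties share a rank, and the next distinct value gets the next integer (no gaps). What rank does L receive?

2

Sorted (descending): 1274, 756, 756, 674, 529, 449
The 2 values of 756 share dense rank 2.
Remaining distinct values take the next consecutive integers.
L has value 756 mm → rank 2.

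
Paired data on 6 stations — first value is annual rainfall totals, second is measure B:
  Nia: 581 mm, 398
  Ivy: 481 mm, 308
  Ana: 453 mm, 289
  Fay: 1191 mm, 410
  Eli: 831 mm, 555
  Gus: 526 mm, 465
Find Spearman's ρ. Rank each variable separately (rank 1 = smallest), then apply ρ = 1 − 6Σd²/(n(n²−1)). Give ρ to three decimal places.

Ranks of variable 1: 4, 2, 1, 6, 5, 3
Ranks of variable 2: 3, 2, 1, 4, 6, 5
d = r₁ − r₂: 1, 0, 0, 2, -1, -2
d²: 1, 0, 0, 4, 1, 4; Σd² = 10
ρ = 1 − 6·10/(6·35) = 1 − 60/210 = 0.714

0.714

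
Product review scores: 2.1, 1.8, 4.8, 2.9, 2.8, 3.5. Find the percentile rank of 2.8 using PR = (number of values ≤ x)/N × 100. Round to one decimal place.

50.0

N = 6.
Strictly below 2.8: 2. Equal to 2.8: 1.
PR = 3/6 × 100 = 50.0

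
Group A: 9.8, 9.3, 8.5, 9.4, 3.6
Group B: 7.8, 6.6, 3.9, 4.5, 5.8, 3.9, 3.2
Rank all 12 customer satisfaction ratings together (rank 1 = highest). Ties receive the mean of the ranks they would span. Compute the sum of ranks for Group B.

Sorted (descending): 9.8, 9.4, 9.3, 8.5, 7.8, 6.6, 5.8, 4.5, 3.9, 3.9, 3.6, 3.2
The 2 values of 3.9 occupy positions 9–10 → average rank (9+10)/2 = 9.5.
Group B values → pooled ranks: 7.8→5, 6.6→6, 3.9→9.5, 4.5→8, 5.8→7, 3.9→9.5, 3.2→12
Rank sum = 5 + 6 + 9.5 + 8 + 7 + 9.5 + 12 = 57

57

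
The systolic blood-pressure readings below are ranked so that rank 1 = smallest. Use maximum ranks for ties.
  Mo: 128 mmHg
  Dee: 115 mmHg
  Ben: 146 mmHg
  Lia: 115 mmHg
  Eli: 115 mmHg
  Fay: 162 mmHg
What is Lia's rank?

Sorted (ascending): 115, 115, 115, 128, 146, 162
The 3 values of 115 occupy positions 1–3 → each gets rank 3.
Lia has value 115 mmHg → rank 3.

3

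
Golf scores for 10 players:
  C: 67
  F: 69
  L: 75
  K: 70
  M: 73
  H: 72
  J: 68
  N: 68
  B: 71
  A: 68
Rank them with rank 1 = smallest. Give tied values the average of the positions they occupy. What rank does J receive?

3

Sorted (ascending): 67, 68, 68, 68, 69, 70, 71, 72, 73, 75
The 3 values of 68 occupy positions 2–4 → average rank 3.
J has value 68 → rank 3.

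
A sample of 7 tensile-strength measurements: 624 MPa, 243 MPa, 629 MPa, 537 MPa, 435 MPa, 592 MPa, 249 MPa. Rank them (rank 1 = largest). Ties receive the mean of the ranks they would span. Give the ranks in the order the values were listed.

2, 7, 1, 4, 5, 3, 6

Sorted (descending): 629, 624, 592, 537, 435, 249, 243
No ties — each value takes its position as its rank.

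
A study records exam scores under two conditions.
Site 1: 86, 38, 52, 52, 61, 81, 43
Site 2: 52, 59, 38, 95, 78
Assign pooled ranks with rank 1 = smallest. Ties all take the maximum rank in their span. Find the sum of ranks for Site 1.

46

Sorted (ascending): 38, 38, 43, 52, 52, 52, 59, 61, 78, 81, 86, 95
The 2 values of 38 occupy positions 1–2 → each gets rank 2.
The 3 values of 52 occupy positions 4–6 → each gets rank 6.
Site 1 values → pooled ranks: 86→11, 38→2, 52→6, 52→6, 61→8, 81→10, 43→3
Rank sum = 11 + 2 + 6 + 6 + 8 + 10 + 3 = 46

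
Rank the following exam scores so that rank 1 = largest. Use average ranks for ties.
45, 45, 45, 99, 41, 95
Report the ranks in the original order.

4, 4, 4, 1, 6, 2

Sorted (descending): 99, 95, 45, 45, 45, 41
The 3 values of 45 occupy positions 3–5 → average rank 4.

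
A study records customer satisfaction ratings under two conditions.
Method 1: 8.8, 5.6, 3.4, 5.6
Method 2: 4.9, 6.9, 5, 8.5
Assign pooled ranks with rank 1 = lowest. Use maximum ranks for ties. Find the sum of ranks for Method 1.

19

Sorted (ascending): 3.4, 4.9, 5, 5.6, 5.6, 6.9, 8.5, 8.8
The 2 values of 5.6 occupy positions 4–5 → each gets rank 5.
Method 1 values → pooled ranks: 8.8→8, 5.6→5, 3.4→1, 5.6→5
Rank sum = 8 + 5 + 1 + 5 = 19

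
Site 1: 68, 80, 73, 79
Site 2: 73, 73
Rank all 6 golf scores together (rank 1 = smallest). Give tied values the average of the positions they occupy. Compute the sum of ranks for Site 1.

Sorted (ascending): 68, 73, 73, 73, 79, 80
The 3 values of 73 occupy positions 2–4 → average rank 3.
Site 1 values → pooled ranks: 68→1, 80→6, 73→3, 79→5
Rank sum = 1 + 6 + 3 + 5 = 15

15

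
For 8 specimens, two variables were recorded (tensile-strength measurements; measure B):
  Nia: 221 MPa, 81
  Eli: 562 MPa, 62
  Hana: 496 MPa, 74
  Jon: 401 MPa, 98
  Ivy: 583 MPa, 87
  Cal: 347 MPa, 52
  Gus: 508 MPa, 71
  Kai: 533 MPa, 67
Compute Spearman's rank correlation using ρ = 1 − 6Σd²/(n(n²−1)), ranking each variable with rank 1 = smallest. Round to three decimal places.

-0.048

Ranks of variable 1: 1, 7, 4, 3, 8, 2, 5, 6
Ranks of variable 2: 6, 2, 5, 8, 7, 1, 4, 3
d = r₁ − r₂: -5, 5, -1, -5, 1, 1, 1, 3
d²: 25, 25, 1, 25, 1, 1, 1, 9; Σd² = 88
ρ = 1 − 6·88/(8·63) = 1 − 528/504 = -0.048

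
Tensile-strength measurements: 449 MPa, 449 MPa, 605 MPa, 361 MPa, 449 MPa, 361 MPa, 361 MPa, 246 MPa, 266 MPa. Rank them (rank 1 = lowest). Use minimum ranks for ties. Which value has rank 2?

266

Sorted (ascending): 246, 266, 361, 361, 361, 449, 449, 449, 605
The 3 values of 361 occupy positions 3–5 → each gets rank 3.
The 3 values of 449 occupy positions 6–8 → each gets rank 6.
Rank 2 → value 266.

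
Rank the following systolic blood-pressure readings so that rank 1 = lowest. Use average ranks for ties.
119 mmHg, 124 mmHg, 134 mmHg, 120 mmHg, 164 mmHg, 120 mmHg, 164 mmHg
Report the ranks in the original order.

Sorted (ascending): 119, 120, 120, 124, 134, 164, 164
The 2 values of 120 occupy positions 2–3 → average rank (2+3)/2 = 2.5.
The 2 values of 164 occupy positions 6–7 → average rank (6+7)/2 = 6.5.

1, 4, 5, 2.5, 6.5, 2.5, 6.5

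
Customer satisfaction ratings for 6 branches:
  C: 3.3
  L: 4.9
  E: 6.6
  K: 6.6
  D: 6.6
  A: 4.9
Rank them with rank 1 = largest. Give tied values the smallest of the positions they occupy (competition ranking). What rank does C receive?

Sorted (descending): 6.6, 6.6, 6.6, 4.9, 4.9, 3.3
The 3 values of 6.6 occupy positions 1–3 → each gets rank 1.
The 2 values of 4.9 occupy positions 4–5 → each gets rank 4.
C has value 3.3 → rank 6.

6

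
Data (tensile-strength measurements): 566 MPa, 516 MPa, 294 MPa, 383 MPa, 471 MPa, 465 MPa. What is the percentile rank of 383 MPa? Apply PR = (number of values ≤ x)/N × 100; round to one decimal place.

33.3

N = 6.
Strictly below 383: 1. Equal to 383: 1.
PR = 2/6 × 100 = 33.3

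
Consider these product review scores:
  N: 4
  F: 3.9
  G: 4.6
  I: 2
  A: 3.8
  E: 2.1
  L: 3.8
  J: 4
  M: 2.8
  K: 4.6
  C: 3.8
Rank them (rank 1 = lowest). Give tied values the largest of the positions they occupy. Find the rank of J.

Sorted (ascending): 2, 2.1, 2.8, 3.8, 3.8, 3.8, 3.9, 4, 4, 4.6, 4.6
The 3 values of 3.8 occupy positions 4–6 → each gets rank 6.
The 2 values of 4 occupy positions 8–9 → each gets rank 9.
The 2 values of 4.6 occupy positions 10–11 → each gets rank 11.
J has value 4 → rank 9.

9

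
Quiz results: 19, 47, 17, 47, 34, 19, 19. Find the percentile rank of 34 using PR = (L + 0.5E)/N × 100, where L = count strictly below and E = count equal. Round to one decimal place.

N = 7.
Strictly below 34: 4. Equal to 34: 1.
PR = (4 + 0.5·1)/7 × 100 = 64.3

64.3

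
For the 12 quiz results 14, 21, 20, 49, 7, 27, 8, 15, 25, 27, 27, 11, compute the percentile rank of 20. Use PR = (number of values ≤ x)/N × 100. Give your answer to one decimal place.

50.0

N = 12.
Strictly below 20: 5. Equal to 20: 1.
PR = 6/12 × 100 = 50.0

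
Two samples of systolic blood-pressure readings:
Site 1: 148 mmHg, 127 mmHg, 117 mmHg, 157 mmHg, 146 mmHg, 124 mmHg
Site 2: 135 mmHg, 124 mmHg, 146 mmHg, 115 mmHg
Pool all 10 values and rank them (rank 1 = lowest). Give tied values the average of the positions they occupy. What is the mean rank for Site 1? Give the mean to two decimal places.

6.17

Sorted (ascending): 115, 117, 124, 124, 127, 135, 146, 146, 148, 157
The 2 values of 124 occupy positions 3–4 → average rank (3+4)/2 = 3.5.
The 2 values of 146 occupy positions 7–8 → average rank (7+8)/2 = 7.5.
Site 1 values → pooled ranks: 148→9, 127→5, 117→2, 157→10, 146→7.5, 124→3.5
Mean rank = (9 + 5 + 2 + 10 + 7.5 + 3.5) / 6 = 6.17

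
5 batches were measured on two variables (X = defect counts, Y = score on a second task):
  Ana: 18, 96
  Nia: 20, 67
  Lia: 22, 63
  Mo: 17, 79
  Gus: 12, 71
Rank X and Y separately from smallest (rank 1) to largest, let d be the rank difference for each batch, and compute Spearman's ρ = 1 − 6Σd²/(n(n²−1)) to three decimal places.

Ranks of variable 1: 3, 4, 5, 2, 1
Ranks of variable 2: 5, 2, 1, 4, 3
d = r₁ − r₂: -2, 2, 4, -2, -2
d²: 4, 4, 16, 4, 4; Σd² = 32
ρ = 1 − 6·32/(5·24) = 1 − 192/120 = -0.600

-0.600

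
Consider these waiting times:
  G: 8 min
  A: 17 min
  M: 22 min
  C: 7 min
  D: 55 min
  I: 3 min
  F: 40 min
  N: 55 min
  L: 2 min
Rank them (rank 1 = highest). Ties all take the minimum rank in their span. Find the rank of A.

5

Sorted (descending): 55, 55, 40, 22, 17, 8, 7, 3, 2
The 2 values of 55 occupy positions 1–2 → each gets rank 1.
A has value 17 min → rank 5.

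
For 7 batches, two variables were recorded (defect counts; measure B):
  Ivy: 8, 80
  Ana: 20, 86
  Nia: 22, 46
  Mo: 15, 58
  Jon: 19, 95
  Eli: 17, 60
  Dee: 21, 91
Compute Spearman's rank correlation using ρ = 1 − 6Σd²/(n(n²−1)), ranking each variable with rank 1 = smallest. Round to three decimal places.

0.036

Ranks of variable 1: 1, 5, 7, 2, 4, 3, 6
Ranks of variable 2: 4, 5, 1, 2, 7, 3, 6
d = r₁ − r₂: -3, 0, 6, 0, -3, 0, 0
d²: 9, 0, 36, 0, 9, 0, 0; Σd² = 54
ρ = 1 − 6·54/(7·48) = 1 − 324/336 = 0.036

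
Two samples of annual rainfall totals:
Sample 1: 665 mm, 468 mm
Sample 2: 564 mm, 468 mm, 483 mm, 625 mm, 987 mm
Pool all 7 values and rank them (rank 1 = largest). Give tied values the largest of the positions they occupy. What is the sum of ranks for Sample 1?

Sorted (descending): 987, 665, 625, 564, 483, 468, 468
The 2 values of 468 occupy positions 6–7 → each gets rank 7.
Sample 1 values → pooled ranks: 665→2, 468→7
Rank sum = 2 + 7 = 9

9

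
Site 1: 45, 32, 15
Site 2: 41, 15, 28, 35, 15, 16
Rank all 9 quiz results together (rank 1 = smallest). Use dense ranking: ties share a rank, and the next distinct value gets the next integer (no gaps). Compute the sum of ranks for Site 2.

Sorted (ascending): 15, 15, 15, 16, 28, 32, 35, 41, 45
The 3 values of 15 share dense rank 1.
Remaining distinct values take the next consecutive integers.
Site 2 values → pooled ranks: 41→6, 15→1, 28→3, 35→5, 15→1, 16→2
Rank sum = 6 + 1 + 3 + 5 + 1 + 2 = 18

18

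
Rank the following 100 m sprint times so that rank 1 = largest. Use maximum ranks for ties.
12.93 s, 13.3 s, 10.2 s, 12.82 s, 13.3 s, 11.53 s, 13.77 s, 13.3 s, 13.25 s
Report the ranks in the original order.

6, 4, 9, 7, 4, 8, 1, 4, 5

Sorted (descending): 13.77, 13.3, 13.3, 13.3, 13.25, 12.93, 12.82, 11.53, 10.2
The 3 values of 13.3 occupy positions 2–4 → each gets rank 4.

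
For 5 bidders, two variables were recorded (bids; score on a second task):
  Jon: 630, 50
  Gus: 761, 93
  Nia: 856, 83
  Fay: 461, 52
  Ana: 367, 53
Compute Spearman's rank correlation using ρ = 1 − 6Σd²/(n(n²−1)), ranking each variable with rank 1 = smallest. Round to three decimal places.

Ranks of variable 1: 3, 4, 5, 2, 1
Ranks of variable 2: 1, 5, 4, 2, 3
d = r₁ − r₂: 2, -1, 1, 0, -2
d²: 4, 1, 1, 0, 4; Σd² = 10
ρ = 1 − 6·10/(5·24) = 1 − 60/120 = 0.500

0.500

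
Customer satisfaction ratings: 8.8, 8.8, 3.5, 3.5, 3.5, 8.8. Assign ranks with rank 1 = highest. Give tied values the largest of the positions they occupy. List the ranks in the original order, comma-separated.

Sorted (descending): 8.8, 8.8, 8.8, 3.5, 3.5, 3.5
The 3 values of 8.8 occupy positions 1–3 → each gets rank 3.
The 3 values of 3.5 occupy positions 4–6 → each gets rank 6.

3, 3, 6, 6, 6, 3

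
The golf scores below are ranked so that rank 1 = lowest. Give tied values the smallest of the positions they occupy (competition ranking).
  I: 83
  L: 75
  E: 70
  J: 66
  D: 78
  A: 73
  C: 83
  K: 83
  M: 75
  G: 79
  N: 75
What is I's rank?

Sorted (ascending): 66, 70, 73, 75, 75, 75, 78, 79, 83, 83, 83
The 3 values of 75 occupy positions 4–6 → each gets rank 4.
The 3 values of 83 occupy positions 9–11 → each gets rank 9.
I has value 83 → rank 9.

9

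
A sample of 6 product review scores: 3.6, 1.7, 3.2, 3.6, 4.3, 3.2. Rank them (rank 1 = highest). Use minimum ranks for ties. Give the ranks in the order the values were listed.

2, 6, 4, 2, 1, 4

Sorted (descending): 4.3, 3.6, 3.6, 3.2, 3.2, 1.7
The 2 values of 3.6 occupy positions 2–3 → each gets rank 2.
The 2 values of 3.2 occupy positions 4–5 → each gets rank 4.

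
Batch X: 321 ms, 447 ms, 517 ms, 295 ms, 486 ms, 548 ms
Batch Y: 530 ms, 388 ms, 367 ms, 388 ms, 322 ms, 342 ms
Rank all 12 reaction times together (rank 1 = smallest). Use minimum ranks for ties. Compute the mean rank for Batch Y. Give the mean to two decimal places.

5.83

Sorted (ascending): 295, 321, 322, 342, 367, 388, 388, 447, 486, 517, 530, 548
The 2 values of 388 occupy positions 6–7 → each gets rank 6.
Batch Y values → pooled ranks: 530→11, 388→6, 367→5, 388→6, 322→3, 342→4
Mean rank = (11 + 6 + 5 + 6 + 3 + 4) / 6 = 5.83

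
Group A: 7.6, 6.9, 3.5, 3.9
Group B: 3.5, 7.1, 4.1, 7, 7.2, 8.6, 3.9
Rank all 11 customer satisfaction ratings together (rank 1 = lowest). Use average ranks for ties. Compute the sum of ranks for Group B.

Sorted (ascending): 3.5, 3.5, 3.9, 3.9, 4.1, 6.9, 7, 7.1, 7.2, 7.6, 8.6
The 2 values of 3.5 occupy positions 1–2 → average rank (1+2)/2 = 1.5.
The 2 values of 3.9 occupy positions 3–4 → average rank (3+4)/2 = 3.5.
Group B values → pooled ranks: 3.5→1.5, 7.1→8, 4.1→5, 7→7, 7.2→9, 8.6→11, 3.9→3.5
Rank sum = 1.5 + 8 + 5 + 7 + 9 + 11 + 3.5 = 45

45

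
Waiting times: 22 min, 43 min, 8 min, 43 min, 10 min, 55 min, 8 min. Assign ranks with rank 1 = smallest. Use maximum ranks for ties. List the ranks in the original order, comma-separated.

4, 6, 2, 6, 3, 7, 2

Sorted (ascending): 8, 8, 10, 22, 43, 43, 55
The 2 values of 8 occupy positions 1–2 → each gets rank 2.
The 2 values of 43 occupy positions 5–6 → each gets rank 6.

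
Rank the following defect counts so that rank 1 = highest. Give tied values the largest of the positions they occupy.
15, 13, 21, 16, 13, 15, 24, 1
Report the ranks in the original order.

5, 7, 2, 3, 7, 5, 1, 8

Sorted (descending): 24, 21, 16, 15, 15, 13, 13, 1
The 2 values of 15 occupy positions 4–5 → each gets rank 5.
The 2 values of 13 occupy positions 6–7 → each gets rank 7.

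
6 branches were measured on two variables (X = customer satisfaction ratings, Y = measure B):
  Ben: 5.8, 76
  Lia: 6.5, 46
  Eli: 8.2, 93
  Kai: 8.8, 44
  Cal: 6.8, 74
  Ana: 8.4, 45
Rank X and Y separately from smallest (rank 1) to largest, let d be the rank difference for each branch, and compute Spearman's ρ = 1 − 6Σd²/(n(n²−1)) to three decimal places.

Ranks of variable 1: 1, 2, 4, 6, 3, 5
Ranks of variable 2: 5, 3, 6, 1, 4, 2
d = r₁ − r₂: -4, -1, -2, 5, -1, 3
d²: 16, 1, 4, 25, 1, 9; Σd² = 56
ρ = 1 − 6·56/(6·35) = 1 − 336/210 = -0.600

-0.600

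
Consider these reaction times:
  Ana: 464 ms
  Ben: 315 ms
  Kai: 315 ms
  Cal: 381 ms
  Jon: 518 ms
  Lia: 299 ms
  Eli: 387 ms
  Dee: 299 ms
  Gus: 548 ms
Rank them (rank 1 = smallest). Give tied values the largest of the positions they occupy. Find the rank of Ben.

4

Sorted (ascending): 299, 299, 315, 315, 381, 387, 464, 518, 548
The 2 values of 299 occupy positions 1–2 → each gets rank 2.
The 2 values of 315 occupy positions 3–4 → each gets rank 4.
Ben has value 315 ms → rank 4.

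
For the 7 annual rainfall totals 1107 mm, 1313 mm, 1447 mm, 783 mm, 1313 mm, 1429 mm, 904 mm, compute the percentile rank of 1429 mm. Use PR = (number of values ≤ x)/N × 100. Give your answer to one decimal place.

N = 7.
Strictly below 1429: 5. Equal to 1429: 1.
PR = 6/7 × 100 = 85.7

85.7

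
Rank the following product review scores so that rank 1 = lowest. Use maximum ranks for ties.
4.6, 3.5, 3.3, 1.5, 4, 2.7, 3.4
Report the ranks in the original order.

7, 5, 3, 1, 6, 2, 4

Sorted (ascending): 1.5, 2.7, 3.3, 3.4, 3.5, 4, 4.6
No ties — each value takes its position as its rank.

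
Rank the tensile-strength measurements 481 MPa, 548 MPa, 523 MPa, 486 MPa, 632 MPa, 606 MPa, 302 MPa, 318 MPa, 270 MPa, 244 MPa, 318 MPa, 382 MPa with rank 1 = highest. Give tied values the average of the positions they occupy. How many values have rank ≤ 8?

Sorted (descending): 632, 606, 548, 523, 486, 481, 382, 318, 318, 302, 270, 244
The 2 values of 318 occupy positions 8–9 → average rank (8+9)/2 = 8.5.
Ranks ≤ 8: {1, 2, 3, 4, 5, 6, 7} → 7 values.

7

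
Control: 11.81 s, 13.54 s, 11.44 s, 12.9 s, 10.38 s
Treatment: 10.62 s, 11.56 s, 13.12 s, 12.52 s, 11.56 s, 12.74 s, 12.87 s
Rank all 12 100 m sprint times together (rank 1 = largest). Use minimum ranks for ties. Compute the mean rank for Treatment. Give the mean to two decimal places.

Sorted (descending): 13.54, 13.12, 12.9, 12.87, 12.74, 12.52, 11.81, 11.56, 11.56, 11.44, 10.62, 10.38
The 2 values of 11.56 occupy positions 8–9 → each gets rank 8.
Treatment values → pooled ranks: 10.62→11, 11.56→8, 13.12→2, 12.52→6, 11.56→8, 12.74→5, 12.87→4
Mean rank = (11 + 8 + 2 + 6 + 8 + 5 + 4) / 7 = 6.29

6.29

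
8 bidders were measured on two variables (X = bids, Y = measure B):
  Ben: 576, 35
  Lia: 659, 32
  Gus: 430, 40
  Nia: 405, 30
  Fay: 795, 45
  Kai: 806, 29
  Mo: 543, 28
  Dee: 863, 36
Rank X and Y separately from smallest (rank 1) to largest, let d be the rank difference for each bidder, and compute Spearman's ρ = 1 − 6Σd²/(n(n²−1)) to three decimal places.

Ranks of variable 1: 4, 5, 2, 1, 6, 7, 3, 8
Ranks of variable 2: 5, 4, 7, 3, 8, 2, 1, 6
d = r₁ − r₂: -1, 1, -5, -2, -2, 5, 2, 2
d²: 1, 1, 25, 4, 4, 25, 4, 4; Σd² = 68
ρ = 1 − 6·68/(8·63) = 1 − 408/504 = 0.190

0.190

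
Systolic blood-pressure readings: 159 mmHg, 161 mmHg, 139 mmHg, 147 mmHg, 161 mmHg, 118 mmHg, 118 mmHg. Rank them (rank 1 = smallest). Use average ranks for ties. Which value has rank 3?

139

Sorted (ascending): 118, 118, 139, 147, 159, 161, 161
The 2 values of 118 occupy positions 1–2 → average rank (1+2)/2 = 1.5.
The 2 values of 161 occupy positions 6–7 → average rank (6+7)/2 = 6.5.
Rank 3 → value 139.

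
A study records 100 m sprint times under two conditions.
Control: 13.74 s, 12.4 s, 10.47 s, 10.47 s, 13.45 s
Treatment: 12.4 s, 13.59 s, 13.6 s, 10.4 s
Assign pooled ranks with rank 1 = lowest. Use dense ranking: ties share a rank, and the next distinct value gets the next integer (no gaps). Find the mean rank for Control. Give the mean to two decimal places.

Sorted (ascending): 10.4, 10.47, 10.47, 12.4, 12.4, 13.45, 13.59, 13.6, 13.74
The 2 values of 10.47 share dense rank 2.
The 2 values of 12.4 share dense rank 3.
Remaining distinct values take the next consecutive integers.
Control values → pooled ranks: 13.74→7, 12.4→3, 10.47→2, 10.47→2, 13.45→4
Mean rank = (7 + 3 + 2 + 2 + 4) / 5 = 3.60

3.60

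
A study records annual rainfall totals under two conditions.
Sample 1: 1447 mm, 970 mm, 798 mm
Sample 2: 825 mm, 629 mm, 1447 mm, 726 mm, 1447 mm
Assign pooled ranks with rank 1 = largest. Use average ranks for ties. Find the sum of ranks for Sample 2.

24

Sorted (descending): 1447, 1447, 1447, 970, 825, 798, 726, 629
The 3 values of 1447 occupy positions 1–3 → average rank 2.
Sample 2 values → pooled ranks: 825→5, 629→8, 1447→2, 726→7, 1447→2
Rank sum = 5 + 8 + 2 + 7 + 2 = 24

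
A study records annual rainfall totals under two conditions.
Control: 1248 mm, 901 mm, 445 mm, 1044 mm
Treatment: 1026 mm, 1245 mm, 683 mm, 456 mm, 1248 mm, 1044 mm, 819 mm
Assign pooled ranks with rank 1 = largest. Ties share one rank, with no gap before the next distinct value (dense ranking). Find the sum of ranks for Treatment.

Sorted (descending): 1248, 1248, 1245, 1044, 1044, 1026, 901, 819, 683, 456, 445
The 2 values of 1248 share dense rank 1.
The 2 values of 1044 share dense rank 3.
Remaining distinct values take the next consecutive integers.
Treatment values → pooled ranks: 1026→4, 1245→2, 683→7, 456→8, 1248→1, 1044→3, 819→6
Rank sum = 4 + 2 + 7 + 8 + 1 + 3 + 6 = 31

31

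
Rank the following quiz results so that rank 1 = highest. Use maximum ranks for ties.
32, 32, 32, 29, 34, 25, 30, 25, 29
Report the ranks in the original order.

Sorted (descending): 34, 32, 32, 32, 30, 29, 29, 25, 25
The 3 values of 32 occupy positions 2–4 → each gets rank 4.
The 2 values of 29 occupy positions 6–7 → each gets rank 7.
The 2 values of 25 occupy positions 8–9 → each gets rank 9.

4, 4, 4, 7, 1, 9, 5, 9, 7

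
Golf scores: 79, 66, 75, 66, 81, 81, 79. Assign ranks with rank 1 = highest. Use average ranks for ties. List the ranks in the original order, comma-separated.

Sorted (descending): 81, 81, 79, 79, 75, 66, 66
The 2 values of 81 occupy positions 1–2 → average rank (1+2)/2 = 1.5.
The 2 values of 79 occupy positions 3–4 → average rank (3+4)/2 = 3.5.
The 2 values of 66 occupy positions 6–7 → average rank (6+7)/2 = 6.5.

3.5, 6.5, 5, 6.5, 1.5, 1.5, 3.5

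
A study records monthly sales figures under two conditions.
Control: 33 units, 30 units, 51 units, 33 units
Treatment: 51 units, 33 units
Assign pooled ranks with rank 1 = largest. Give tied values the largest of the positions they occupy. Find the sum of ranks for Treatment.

7

Sorted (descending): 51, 51, 33, 33, 33, 30
The 2 values of 51 occupy positions 1–2 → each gets rank 2.
The 3 values of 33 occupy positions 3–5 → each gets rank 5.
Treatment values → pooled ranks: 51→2, 33→5
Rank sum = 2 + 5 = 7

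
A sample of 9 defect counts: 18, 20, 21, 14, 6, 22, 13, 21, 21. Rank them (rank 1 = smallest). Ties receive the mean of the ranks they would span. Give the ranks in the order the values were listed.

Sorted (ascending): 6, 13, 14, 18, 20, 21, 21, 21, 22
The 3 values of 21 occupy positions 6–8 → average rank 7.

4, 5, 7, 3, 1, 9, 2, 7, 7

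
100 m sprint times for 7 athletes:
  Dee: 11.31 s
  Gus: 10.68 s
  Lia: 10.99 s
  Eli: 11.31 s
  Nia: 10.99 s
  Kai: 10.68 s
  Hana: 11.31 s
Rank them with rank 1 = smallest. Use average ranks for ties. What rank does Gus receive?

Sorted (ascending): 10.68, 10.68, 10.99, 10.99, 11.31, 11.31, 11.31
The 2 values of 10.68 occupy positions 1–2 → average rank (1+2)/2 = 1.5.
The 2 values of 10.99 occupy positions 3–4 → average rank (3+4)/2 = 3.5.
The 3 values of 11.31 occupy positions 5–7 → average rank 6.
Gus has value 10.68 s → rank 1.5.

1.5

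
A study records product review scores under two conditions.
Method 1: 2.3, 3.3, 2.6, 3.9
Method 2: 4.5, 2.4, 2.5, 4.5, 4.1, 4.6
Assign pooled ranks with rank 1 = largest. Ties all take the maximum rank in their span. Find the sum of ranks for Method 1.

28

Sorted (descending): 4.6, 4.5, 4.5, 4.1, 3.9, 3.3, 2.6, 2.5, 2.4, 2.3
The 2 values of 4.5 occupy positions 2–3 → each gets rank 3.
Method 1 values → pooled ranks: 2.3→10, 3.3→6, 2.6→7, 3.9→5
Rank sum = 10 + 6 + 7 + 5 = 28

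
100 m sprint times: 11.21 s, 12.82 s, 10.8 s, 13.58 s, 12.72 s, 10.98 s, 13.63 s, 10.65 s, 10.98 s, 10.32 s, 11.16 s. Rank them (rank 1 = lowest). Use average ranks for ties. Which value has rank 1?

Sorted (ascending): 10.32, 10.65, 10.8, 10.98, 10.98, 11.16, 11.21, 12.72, 12.82, 13.58, 13.63
The 2 values of 10.98 occupy positions 4–5 → average rank (4+5)/2 = 4.5.
Rank 1 → value 10.32.

10.32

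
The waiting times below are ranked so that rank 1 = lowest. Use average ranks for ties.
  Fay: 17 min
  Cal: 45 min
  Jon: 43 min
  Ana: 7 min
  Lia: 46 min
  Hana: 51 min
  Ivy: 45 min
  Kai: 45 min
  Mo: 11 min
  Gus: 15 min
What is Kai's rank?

Sorted (ascending): 7, 11, 15, 17, 43, 45, 45, 45, 46, 51
The 3 values of 45 occupy positions 6–8 → average rank 7.
Kai has value 45 min → rank 7.

7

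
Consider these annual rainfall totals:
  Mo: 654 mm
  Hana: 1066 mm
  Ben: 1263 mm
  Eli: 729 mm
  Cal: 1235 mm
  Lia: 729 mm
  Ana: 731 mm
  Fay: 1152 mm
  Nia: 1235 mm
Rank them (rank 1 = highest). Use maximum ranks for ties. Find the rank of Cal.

3

Sorted (descending): 1263, 1235, 1235, 1152, 1066, 731, 729, 729, 654
The 2 values of 1235 occupy positions 2–3 → each gets rank 3.
The 2 values of 729 occupy positions 7–8 → each gets rank 8.
Cal has value 1235 mm → rank 3.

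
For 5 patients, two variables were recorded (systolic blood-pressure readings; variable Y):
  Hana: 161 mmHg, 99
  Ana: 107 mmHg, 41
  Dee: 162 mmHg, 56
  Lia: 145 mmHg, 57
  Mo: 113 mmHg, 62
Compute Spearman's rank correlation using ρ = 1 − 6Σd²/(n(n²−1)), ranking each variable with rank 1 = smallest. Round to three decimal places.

Ranks of variable 1: 4, 1, 5, 3, 2
Ranks of variable 2: 5, 1, 2, 3, 4
d = r₁ − r₂: -1, 0, 3, 0, -2
d²: 1, 0, 9, 0, 4; Σd² = 14
ρ = 1 − 6·14/(5·24) = 1 − 84/120 = 0.300

0.300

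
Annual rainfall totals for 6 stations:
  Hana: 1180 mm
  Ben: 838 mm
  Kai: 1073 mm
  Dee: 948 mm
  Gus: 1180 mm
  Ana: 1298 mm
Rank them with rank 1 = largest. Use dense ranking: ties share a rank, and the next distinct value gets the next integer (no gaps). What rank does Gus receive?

2

Sorted (descending): 1298, 1180, 1180, 1073, 948, 838
The 2 values of 1180 share dense rank 2.
Remaining distinct values take the next consecutive integers.
Gus has value 1180 mm → rank 2.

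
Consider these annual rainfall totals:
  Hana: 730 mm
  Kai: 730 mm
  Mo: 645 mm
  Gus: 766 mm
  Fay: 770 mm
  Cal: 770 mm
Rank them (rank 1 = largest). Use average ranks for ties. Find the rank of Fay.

Sorted (descending): 770, 770, 766, 730, 730, 645
The 2 values of 770 occupy positions 1–2 → average rank (1+2)/2 = 1.5.
The 2 values of 730 occupy positions 4–5 → average rank (4+5)/2 = 4.5.
Fay has value 770 mm → rank 1.5.

1.5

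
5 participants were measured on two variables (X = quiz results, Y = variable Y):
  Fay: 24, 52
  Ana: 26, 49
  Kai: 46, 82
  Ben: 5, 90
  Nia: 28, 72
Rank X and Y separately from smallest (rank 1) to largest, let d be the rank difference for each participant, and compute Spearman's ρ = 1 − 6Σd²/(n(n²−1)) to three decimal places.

-0.100

Ranks of variable 1: 2, 3, 5, 1, 4
Ranks of variable 2: 2, 1, 4, 5, 3
d = r₁ − r₂: 0, 2, 1, -4, 1
d²: 0, 4, 1, 16, 1; Σd² = 22
ρ = 1 − 6·22/(5·24) = 1 − 132/120 = -0.100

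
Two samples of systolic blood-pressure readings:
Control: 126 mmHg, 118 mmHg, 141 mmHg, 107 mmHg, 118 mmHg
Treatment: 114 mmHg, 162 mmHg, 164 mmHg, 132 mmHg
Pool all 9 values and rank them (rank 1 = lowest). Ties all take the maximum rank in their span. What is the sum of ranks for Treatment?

Sorted (ascending): 107, 114, 118, 118, 126, 132, 141, 162, 164
The 2 values of 118 occupy positions 3–4 → each gets rank 4.
Treatment values → pooled ranks: 114→2, 162→8, 164→9, 132→6
Rank sum = 2 + 8 + 9 + 6 = 25

25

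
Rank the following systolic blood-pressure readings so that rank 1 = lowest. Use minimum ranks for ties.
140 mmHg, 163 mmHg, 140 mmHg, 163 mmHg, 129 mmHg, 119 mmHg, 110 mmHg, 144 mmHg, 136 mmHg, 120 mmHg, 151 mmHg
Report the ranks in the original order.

6, 10, 6, 10, 4, 2, 1, 8, 5, 3, 9

Sorted (ascending): 110, 119, 120, 129, 136, 140, 140, 144, 151, 163, 163
The 2 values of 140 occupy positions 6–7 → each gets rank 6.
The 2 values of 163 occupy positions 10–11 → each gets rank 10.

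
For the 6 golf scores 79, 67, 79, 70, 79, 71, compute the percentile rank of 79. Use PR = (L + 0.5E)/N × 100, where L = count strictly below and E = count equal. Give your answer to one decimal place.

N = 6.
Strictly below 79: 3. Equal to 79: 3.
PR = (3 + 0.5·3)/6 × 100 = 75.0

75.0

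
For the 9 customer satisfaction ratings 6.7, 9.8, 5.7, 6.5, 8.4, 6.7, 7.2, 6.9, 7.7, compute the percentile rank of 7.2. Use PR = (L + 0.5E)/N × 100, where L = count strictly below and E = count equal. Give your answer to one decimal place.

N = 9.
Strictly below 7.2: 5. Equal to 7.2: 1.
PR = (5 + 0.5·1)/9 × 100 = 61.1

61.1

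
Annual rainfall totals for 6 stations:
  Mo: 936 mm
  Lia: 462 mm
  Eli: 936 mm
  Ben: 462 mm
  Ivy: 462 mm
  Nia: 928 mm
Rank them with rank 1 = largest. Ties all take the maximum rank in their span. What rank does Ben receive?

6

Sorted (descending): 936, 936, 928, 462, 462, 462
The 2 values of 936 occupy positions 1–2 → each gets rank 2.
The 3 values of 462 occupy positions 4–6 → each gets rank 6.
Ben has value 462 mm → rank 6.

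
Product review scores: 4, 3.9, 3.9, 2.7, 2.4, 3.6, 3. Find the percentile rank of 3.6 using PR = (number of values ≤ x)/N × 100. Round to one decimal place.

57.1

N = 7.
Strictly below 3.6: 3. Equal to 3.6: 1.
PR = 4/7 × 100 = 57.1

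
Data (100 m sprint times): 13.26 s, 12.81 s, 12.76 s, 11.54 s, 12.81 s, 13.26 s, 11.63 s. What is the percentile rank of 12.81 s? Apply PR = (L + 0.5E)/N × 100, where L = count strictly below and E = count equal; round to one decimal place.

N = 7.
Strictly below 12.81: 3. Equal to 12.81: 2.
PR = (3 + 0.5·2)/7 × 100 = 57.1

57.1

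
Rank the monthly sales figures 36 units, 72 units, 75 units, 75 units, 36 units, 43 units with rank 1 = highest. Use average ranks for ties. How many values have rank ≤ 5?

4

Sorted (descending): 75, 75, 72, 43, 36, 36
The 2 values of 75 occupy positions 1–2 → average rank (1+2)/2 = 1.5.
The 2 values of 36 occupy positions 5–6 → average rank (5+6)/2 = 5.5.
Ranks ≤ 5: {1.5, 1.5, 3, 4} → 4 values.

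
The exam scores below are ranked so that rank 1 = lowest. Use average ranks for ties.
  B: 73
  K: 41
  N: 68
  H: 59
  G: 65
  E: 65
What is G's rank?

3.5

Sorted (ascending): 41, 59, 65, 65, 68, 73
The 2 values of 65 occupy positions 3–4 → average rank (3+4)/2 = 3.5.
G has value 65 → rank 3.5.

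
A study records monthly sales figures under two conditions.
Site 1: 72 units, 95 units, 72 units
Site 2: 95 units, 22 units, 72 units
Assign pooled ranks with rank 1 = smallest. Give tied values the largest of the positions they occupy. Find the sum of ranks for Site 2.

Sorted (ascending): 22, 72, 72, 72, 95, 95
The 3 values of 72 occupy positions 2–4 → each gets rank 4.
The 2 values of 95 occupy positions 5–6 → each gets rank 6.
Site 2 values → pooled ranks: 95→6, 22→1, 72→4
Rank sum = 6 + 1 + 4 = 11

11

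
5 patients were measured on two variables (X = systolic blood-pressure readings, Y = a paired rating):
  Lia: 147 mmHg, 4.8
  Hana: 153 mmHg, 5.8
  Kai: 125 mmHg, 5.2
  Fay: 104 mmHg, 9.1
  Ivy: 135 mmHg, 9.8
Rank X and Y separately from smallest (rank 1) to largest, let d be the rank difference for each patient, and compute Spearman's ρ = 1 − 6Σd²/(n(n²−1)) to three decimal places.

Ranks of variable 1: 4, 5, 2, 1, 3
Ranks of variable 2: 1, 3, 2, 4, 5
d = r₁ − r₂: 3, 2, 0, -3, -2
d²: 9, 4, 0, 9, 4; Σd² = 26
ρ = 1 − 6·26/(5·24) = 1 − 156/120 = -0.300

-0.300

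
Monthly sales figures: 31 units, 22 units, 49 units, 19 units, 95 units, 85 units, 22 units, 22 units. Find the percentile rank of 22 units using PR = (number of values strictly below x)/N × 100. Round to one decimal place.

12.5

N = 8.
Strictly below 22: 1. Equal to 22: 3.
PR = 1/8 × 100 = 12.5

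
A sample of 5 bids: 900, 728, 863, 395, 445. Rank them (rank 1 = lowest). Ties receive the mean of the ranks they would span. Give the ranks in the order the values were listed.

5, 3, 4, 1, 2

Sorted (ascending): 395, 445, 728, 863, 900
No ties — each value takes its position as its rank.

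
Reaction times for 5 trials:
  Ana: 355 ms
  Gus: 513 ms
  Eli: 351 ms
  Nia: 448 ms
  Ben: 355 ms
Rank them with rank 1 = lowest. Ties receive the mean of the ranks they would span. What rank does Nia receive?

Sorted (ascending): 351, 355, 355, 448, 513
The 2 values of 355 occupy positions 2–3 → average rank (2+3)/2 = 2.5.
Nia has value 448 ms → rank 4.

4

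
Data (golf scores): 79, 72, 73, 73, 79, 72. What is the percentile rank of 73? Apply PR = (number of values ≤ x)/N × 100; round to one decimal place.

66.7

N = 6.
Strictly below 73: 2. Equal to 73: 2.
PR = 4/6 × 100 = 66.7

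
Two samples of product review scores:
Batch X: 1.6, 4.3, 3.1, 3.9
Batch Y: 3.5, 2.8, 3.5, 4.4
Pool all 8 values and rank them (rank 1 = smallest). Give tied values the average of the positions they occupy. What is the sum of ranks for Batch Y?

Sorted (ascending): 1.6, 2.8, 3.1, 3.5, 3.5, 3.9, 4.3, 4.4
The 2 values of 3.5 occupy positions 4–5 → average rank (4+5)/2 = 4.5.
Batch Y values → pooled ranks: 3.5→4.5, 2.8→2, 3.5→4.5, 4.4→8
Rank sum = 4.5 + 2 + 4.5 + 8 = 19

19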